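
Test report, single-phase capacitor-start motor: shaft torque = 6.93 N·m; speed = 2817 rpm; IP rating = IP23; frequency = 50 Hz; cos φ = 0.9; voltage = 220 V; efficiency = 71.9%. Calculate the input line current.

14.4 A

ω = 2π×2817/60 = 295 rad/s; P_out = τω = 6.93 × 295 = 2044 W
P_in = P_out / η = 2044 / 0.719 = 2843 W
I = P_in / (V·cosφ) = 2843 / (220 × 0.9) = 14.4 A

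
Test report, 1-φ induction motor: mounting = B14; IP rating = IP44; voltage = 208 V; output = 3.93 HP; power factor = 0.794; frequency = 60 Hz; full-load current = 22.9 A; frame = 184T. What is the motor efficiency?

77.5 %

P_out = 3.93 × 746 = 2932 W
P_in = V·I·cosφ = 208 × 22.9 × 0.794 = 3782 W
η = P_out / P_in = 2932 / 3782 = 0.775 = 77.5%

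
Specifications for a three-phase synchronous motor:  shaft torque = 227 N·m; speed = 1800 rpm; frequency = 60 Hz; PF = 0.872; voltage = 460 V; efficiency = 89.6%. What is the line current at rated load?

ω = 2π×1800/60 = 188.5 rad/s; P_out = τω = 227 × 188.5 = 42790 W
P_in = P_out / η = 42790 / 0.896 = 47757 W
I_L = P_in / (√3·V_L·cosφ) = 47757 / (1.732 × 460 × 0.872) = 68.7 A

68.7 A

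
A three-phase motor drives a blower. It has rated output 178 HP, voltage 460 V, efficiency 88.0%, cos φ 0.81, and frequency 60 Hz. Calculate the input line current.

P_out = 178 × 746 = 132788 W
P_in = P_out / η = 132788 / 0.880 = 150895 W
I_L = P_in / (√3·V_L·cosφ) = 150895 / (1.732 × 460 × 0.81) = 234 A

234 A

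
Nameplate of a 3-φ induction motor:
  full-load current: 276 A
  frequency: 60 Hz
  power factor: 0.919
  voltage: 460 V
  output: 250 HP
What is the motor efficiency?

P_out = 250 × 746 = 186500 W
P_in = √3·V_L·I_L·cosφ = 1.732 × 460 × 276 × 0.919 = 202083 W
η = P_out / P_in = 186500 / 202083 = 0.923 = 92.3%

92.3 %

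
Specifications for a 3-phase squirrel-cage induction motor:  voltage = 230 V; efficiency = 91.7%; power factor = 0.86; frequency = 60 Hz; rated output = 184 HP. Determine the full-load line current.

P_out = 184 × 746 = 137264 W
P_in = P_out / η = 137264 / 0.917 = 149688 W
I_L = P_in / (√3·V_L·cosφ) = 149688 / (1.732 × 230 × 0.86) = 437 A

437 A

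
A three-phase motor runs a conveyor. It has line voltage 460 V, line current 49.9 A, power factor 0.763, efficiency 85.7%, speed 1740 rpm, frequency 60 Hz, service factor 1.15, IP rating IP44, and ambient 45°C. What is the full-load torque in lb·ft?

105 lb·ft

P_in = √3·V·I·cosφ = 1.732 × 460 × 49.9 × 0.763 = 30334 W
P_out = η·P_in = 0.857 × 30334 = 25996 W
n = 1740 rpm
ω = 2π×1740/60 = 182.2 rad/s
τ = P_out/ω = 25996/182.2 = 142.7 N·m
In lb·ft: 142.7/1.356 = 105 lb·ft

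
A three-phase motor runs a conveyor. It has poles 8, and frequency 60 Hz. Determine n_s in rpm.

900 rpm

n_s = 120f/p = 120×60/8 = 900 rpm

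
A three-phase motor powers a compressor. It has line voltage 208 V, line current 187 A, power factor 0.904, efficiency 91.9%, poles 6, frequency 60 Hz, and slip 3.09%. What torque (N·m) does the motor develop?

460 N·m

P_in = √3·V·I·cosφ = 1.732 × 208 × 187 × 0.904 = 60901 W
P_out = η·P_in = 0.919 × 60901 = 55968 W
n_s = 120×60/6 = 1200 rpm; n = 1200×(1−0.0309) = 1163 rpm
ω = 2π×1163/60 = 121.8 rad/s
τ = P_out/ω = 55968/121.8 = 460 N·m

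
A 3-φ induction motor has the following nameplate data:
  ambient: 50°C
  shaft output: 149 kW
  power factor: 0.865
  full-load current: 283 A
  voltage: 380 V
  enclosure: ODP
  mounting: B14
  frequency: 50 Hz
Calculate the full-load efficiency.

P_out = 149 kW = 149000 W
P_in = √3·V_L·I_L·cosφ = 1.732 × 380 × 283 × 0.865 = 161114 W
η = P_out / P_in = 149000 / 161114 = 0.925 = 92.5%

92.5 %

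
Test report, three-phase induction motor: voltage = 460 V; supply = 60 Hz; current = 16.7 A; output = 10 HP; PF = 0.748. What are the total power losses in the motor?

2.49 kW

P_in = √3·V·I·cosφ = 1.732×460×16.7×0.748 = 9952 W
P_out = 10×746 = 7460 W
Losses = P_in − P_out = 9952 − 7460 = 2492 W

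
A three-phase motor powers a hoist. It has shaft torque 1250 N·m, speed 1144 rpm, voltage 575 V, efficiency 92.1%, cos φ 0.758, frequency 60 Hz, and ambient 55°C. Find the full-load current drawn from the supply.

215 A

ω = 2π×1144/60 = 119.8 rad/s; P_out = τω = 1250 × 119.8 = 149750 W
P_in = P_out / η = 149750 / 0.921 = 162595 W
I_L = P_in / (√3·V_L·cosφ) = 162595 / (1.732 × 575 × 0.758) = 215 A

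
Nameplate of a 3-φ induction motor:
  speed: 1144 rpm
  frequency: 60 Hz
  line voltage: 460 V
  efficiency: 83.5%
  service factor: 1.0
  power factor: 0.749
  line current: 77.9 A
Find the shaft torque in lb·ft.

P_in = √3·V·I·cosφ = 1.732 × 460 × 77.9 × 0.749 = 46486 W
P_out = η·P_in = 0.835 × 46486 = 38816 W
n = 1144 rpm
ω = 2π×1144/60 = 119.8 rad/s
τ = P_out/ω = 38816/119.8 = 324 N·m
In lb·ft: 324/1.356 = 239 lb·ft

239 lb·ft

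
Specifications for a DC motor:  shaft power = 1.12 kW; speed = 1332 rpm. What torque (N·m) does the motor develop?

8.03 N·m

ω = 2π × 1332/60 = 139.5 rad/s
τ = P/ω = 1120/139.5 = 8.03 N·m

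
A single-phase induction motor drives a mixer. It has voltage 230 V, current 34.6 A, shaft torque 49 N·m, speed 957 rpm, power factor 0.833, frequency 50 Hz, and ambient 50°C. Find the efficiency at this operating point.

ω = 2π × 957/60 = 100.2 rad/s; P_out = τω = 49 × 100.2 = 4910 W
P_in = V·I·cosφ = 230 × 34.6 × 0.833 = 6629 W
η = P_out / P_in = 4910 / 6629 = 0.741 = 74.1%

74.1 %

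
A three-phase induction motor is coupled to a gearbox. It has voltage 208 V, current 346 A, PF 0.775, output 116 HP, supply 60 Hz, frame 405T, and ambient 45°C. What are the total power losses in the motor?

10.1 kW

P_in = √3·V·I·cosφ = 1.732×208×346×0.775 = 96603 W
P_out = 116×746 = 86536 W
Losses = P_in − P_out = 96603 − 86536 = 10067 W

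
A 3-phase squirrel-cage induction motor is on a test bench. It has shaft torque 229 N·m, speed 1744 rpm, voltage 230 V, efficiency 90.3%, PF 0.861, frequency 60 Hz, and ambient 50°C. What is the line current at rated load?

135 A

ω = 2π×1744/60 = 182.6 rad/s; P_out = τω = 229 × 182.6 = 41815 W
P_in = P_out / η = 41815 / 0.903 = 46307 W
I_L = P_in / (√3·V_L·cosφ) = 46307 / (1.732 × 230 × 0.861) = 135 A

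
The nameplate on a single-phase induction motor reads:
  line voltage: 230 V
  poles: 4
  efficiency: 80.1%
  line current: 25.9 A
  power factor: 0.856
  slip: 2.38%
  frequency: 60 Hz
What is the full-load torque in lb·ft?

P_in = V·I·cosφ = 230 × 25.9 × 0.856 = 5099 W
P_out = η·P_in = 0.801 × 5099 = 4084 W
n_s = 120×60/4 = 1800 rpm; n = 1800×(1−0.0238) = 1757 rpm
ω = 2π×1757/60 = 184 rad/s
τ = P_out/ω = 4084/184 = 22.2 N·m
In lb·ft: 22.2/1.356 = 16.4 lb·ft

16.4 lb·ft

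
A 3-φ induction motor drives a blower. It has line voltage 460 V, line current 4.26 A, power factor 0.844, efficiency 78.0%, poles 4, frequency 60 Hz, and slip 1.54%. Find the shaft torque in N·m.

P_in = √3·V·I·cosφ = 1.732 × 460 × 4.26 × 0.844 = 2865 W
P_out = η·P_in = 0.78 × 2865 = 2235 W
n_s = 120×60/4 = 1800 rpm; n = 1800×(1−0.0154) = 1772 rpm
ω = 2π×1772/60 = 185.6 rad/s
τ = P_out/ω = 2235/185.6 = 12 N·m

12 N·m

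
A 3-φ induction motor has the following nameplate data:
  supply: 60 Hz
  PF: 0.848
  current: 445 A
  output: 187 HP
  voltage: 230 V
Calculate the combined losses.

10.8 kW

P_in = √3·V·I·cosφ = 1.732×230×445×0.848 = 150325 W
P_out = 187×746 = 139502 W
Losses = P_in − P_out = 150325 − 139502 = 10823 W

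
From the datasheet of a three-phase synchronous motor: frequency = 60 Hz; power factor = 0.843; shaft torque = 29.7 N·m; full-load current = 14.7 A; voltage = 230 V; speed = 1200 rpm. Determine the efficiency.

ω = 2π × 1200/60 = 125.7 rad/s; P_out = τω = 29.7 × 125.7 = 3733 W
P_in = √3·V_L·I_L·cosφ = 1.732 × 230 × 14.7 × 0.843 = 4937 W
η = P_out / P_in = 3733 / 4937 = 0.756 = 75.6%

75.6 %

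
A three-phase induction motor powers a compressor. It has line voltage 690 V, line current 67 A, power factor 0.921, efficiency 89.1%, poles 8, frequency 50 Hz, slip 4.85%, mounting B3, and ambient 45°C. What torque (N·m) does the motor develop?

P_in = √3·V·I·cosφ = 1.732 × 690 × 67 × 0.921 = 73745 W
P_out = η·P_in = 0.891 × 73745 = 65707 W
n_s = 120×50/8 = 750 rpm; n = 750×(1−0.0485) = 714 rpm
ω = 2π×714/60 = 74.77 rad/s
τ = P_out/ω = 65707/74.77 = 879 N·m

879 N·m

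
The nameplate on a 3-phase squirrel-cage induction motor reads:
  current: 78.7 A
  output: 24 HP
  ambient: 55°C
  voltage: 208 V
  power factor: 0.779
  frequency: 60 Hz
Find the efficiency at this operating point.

81.1 %

P_out = 24 × 746 = 17904 W
P_in = √3·V_L·I_L·cosφ = 1.732 × 208 × 78.7 × 0.779 = 22086 W
η = P_out / P_in = 17904 / 22086 = 0.811 = 81.1%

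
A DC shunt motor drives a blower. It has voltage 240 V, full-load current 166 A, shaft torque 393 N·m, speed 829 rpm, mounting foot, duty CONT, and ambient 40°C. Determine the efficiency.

ω = 2π × 829/60 = 86.81 rad/s; P_out = τω = 393 × 86.81 = 34116 W
P_in = V·I = 240 × 166 = 39840 W
η = P_out / P_in = 34116 / 39840 = 0.856 = 85.6%

85.6 %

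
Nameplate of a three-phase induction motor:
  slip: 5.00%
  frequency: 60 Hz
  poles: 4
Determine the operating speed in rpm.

n_s = 120f/p = 120×60/4 = 1800 rpm
n = n_s(1 − s) = 1800 × (1 − 0.05) = 1710 rpm

1710 rpm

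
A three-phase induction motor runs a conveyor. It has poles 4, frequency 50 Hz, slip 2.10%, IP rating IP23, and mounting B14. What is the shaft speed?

n_s = 120f/p = 120×50/4 = 1500 rpm
n = n_s(1 − s) = 1500 × (1 − 0.021) = 1468 rpm

1468 rpm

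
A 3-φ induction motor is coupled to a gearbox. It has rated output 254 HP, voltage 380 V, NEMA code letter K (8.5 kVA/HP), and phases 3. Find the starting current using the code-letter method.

S_LR = 8.5 × 254 = 2159 kVA
I_LR = S_LR/(√3·V_L) = 2159000/(1.732×380) = 3280 A

3280 A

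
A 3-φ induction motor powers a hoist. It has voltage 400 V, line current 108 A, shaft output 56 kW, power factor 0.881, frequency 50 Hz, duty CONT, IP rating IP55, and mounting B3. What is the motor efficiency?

85.0 %

P_out = 56 kW = 56000 W
P_in = √3·V_L·I_L·cosφ = 1.732 × 400 × 108 × 0.881 = 65919 W
η = P_out / P_in = 56000 / 65919 = 0.850 = 85.0%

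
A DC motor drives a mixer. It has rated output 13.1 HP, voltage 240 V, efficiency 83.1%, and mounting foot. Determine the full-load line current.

P_out = 13.1 × 746 = 9773 W
P_in = P_out / η = 9773 / 0.831 = 11761 W
I = P_in / V = 11761 / 240 = 49 A

49 A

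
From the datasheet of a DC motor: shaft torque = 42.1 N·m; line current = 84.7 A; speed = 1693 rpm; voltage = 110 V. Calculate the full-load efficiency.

80.1 %

ω = 2π × 1693/60 = 177.3 rad/s; P_out = τω = 42.1 × 177.3 = 7464 W
P_in = V·I = 110 × 84.7 = 9317 W
η = P_out / P_in = 7464 / 9317 = 0.801 = 80.1%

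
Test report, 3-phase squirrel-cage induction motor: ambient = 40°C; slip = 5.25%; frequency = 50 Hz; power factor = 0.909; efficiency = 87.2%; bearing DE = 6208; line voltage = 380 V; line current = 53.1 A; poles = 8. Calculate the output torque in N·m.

P_in = √3·V·I·cosφ = 1.732 × 380 × 53.1 × 0.909 = 31768 W
P_out = η·P_in = 0.872 × 31768 = 27702 W
n_s = 120×50/8 = 750 rpm; n = 750×(1−0.0525) = 711 rpm
ω = 2π×711/60 = 74.46 rad/s
τ = P_out/ω = 27702/74.46 = 372 N·m

372 N·m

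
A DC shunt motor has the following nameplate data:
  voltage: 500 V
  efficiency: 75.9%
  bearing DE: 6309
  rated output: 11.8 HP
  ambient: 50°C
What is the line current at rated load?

23.2 A

P_out = 11.8 × 746 = 8803 W
P_in = P_out / η = 8803 / 0.759 = 11598 W
I = P_in / V = 11598 / 500 = 23.2 A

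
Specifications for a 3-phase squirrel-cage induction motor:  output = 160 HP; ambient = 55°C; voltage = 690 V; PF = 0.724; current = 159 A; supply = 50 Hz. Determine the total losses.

P_in = √3·V·I·cosφ = 1.732×690×159×0.724 = 137573 W
P_out = 160×746 = 119360 W
Losses = P_in − P_out = 137573 − 119360 = 18213 W

18.2 kW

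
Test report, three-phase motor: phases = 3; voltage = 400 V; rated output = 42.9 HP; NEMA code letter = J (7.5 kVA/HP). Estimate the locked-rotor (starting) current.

464 A

S_LR = 7.5 × 42.9 = 321.75 kVA
I_LR = S_LR/(√3·V_L) = 321750/(1.732×400) = 464 A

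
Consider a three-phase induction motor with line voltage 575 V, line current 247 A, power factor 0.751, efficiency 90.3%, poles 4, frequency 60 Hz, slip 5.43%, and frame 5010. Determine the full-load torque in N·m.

P_in = √3·V·I·cosφ = 1.732 × 575 × 247 × 0.751 = 184736 W
P_out = η·P_in = 0.903 × 184736 = 166817 W
n_s = 120×60/4 = 1800 rpm; n = 1800×(1−0.0543) = 1702 rpm
ω = 2π×1702/60 = 178.2 rad/s
τ = P_out/ω = 166817/178.2 = 936 N·m

936 N·m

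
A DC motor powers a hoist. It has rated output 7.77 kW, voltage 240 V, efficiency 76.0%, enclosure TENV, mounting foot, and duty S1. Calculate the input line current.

P_out = 7.77 kW = 7770 W
P_in = P_out / η = 7770 / 0.760 = 10224 W
I = P_in / V = 10224 / 240 = 42.6 A

42.6 A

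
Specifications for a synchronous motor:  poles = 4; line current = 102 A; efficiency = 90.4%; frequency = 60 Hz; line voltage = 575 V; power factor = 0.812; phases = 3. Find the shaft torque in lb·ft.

P_in = √3·V·I·cosφ = 1.732 × 575 × 102 × 0.812 = 82484 W
P_out = η·P_in = 0.904 × 82484 = 74566 W
n = n_s = 120×60/4 = 1800 rpm (synchronous)
ω = 2π×1800/60 = 188.5 rad/s
τ = P_out/ω = 74566/188.5 = 395.6 N·m
In lb·ft: 395.6/1.356 = 292 lb·ft

292 lb·ft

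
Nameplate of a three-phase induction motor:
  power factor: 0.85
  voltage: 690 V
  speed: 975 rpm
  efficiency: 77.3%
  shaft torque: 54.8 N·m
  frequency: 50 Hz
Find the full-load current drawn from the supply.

7.13 A

ω = 2π×975/60 = 102.1 rad/s; P_out = τω = 54.8 × 102.1 = 5595 W
P_in = P_out / η = 5595 / 0.773 = 7238 W
I_L = P_in / (√3·V_L·cosφ) = 7238 / (1.732 × 690 × 0.85) = 7.13 A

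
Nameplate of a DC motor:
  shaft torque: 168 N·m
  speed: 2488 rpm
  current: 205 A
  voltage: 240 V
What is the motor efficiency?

ω = 2π × 2488/60 = 260.5 rad/s; P_out = τω = 168 × 260.5 = 43764 W
P_in = V·I = 240 × 205 = 49200 W
η = P_out / P_in = 43764 / 49200 = 0.890 = 89.0%

89.0 %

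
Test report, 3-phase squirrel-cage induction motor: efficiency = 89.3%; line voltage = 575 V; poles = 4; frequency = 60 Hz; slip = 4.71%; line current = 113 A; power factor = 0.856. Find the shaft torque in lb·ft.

P_in = √3·V·I·cosφ = 1.732 × 575 × 113 × 0.856 = 96331 W
P_out = η·P_in = 0.893 × 96331 = 86024 W
n_s = 120×60/4 = 1800 rpm; n = 1800×(1−0.0471) = 1715 rpm
ω = 2π×1715/60 = 179.6 rad/s
τ = P_out/ω = 86024/179.6 = 479 N·m
In lb·ft: 479/1.356 = 353 lb·ft

353 lb·ft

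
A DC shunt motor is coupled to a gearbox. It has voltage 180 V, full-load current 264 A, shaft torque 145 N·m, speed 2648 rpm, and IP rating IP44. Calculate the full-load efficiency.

84.6 %

ω = 2π × 2648/60 = 277.3 rad/s; P_out = τω = 145 × 277.3 = 40209 W
P_in = V·I = 180 × 264 = 47520 W
η = P_out / P_in = 40209 / 47520 = 0.846 = 84.6%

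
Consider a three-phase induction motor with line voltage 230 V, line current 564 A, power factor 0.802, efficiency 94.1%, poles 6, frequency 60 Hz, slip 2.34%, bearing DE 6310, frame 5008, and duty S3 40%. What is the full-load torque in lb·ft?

P_in = √3·V·I·cosφ = 1.732 × 230 × 564 × 0.802 = 180189 W
P_out = η·P_in = 0.941 × 180189 = 169558 W
n_s = 120×60/6 = 1200 rpm; n = 1200×(1−0.0234) = 1172 rpm
ω = 2π×1172/60 = 122.7 rad/s
τ = P_out/ω = 169558/122.7 = 1382 N·m
In lb·ft: 1382/1.356 = 1020 lb·ft

1020 lb·ft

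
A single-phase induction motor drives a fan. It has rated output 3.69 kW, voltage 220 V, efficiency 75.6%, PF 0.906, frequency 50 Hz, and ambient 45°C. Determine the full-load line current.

24.5 A

P_out = 3.69 kW = 3690 W
P_in = P_out / η = 3690 / 0.756 = 4881 W
I = P_in / (V·cosφ) = 4881 / (220 × 0.906) = 24.5 A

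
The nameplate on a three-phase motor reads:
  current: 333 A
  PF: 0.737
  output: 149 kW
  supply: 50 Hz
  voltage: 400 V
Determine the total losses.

21 kW

P_in = √3·V·I·cosφ = 1.732×400×333×0.737 = 170028 W
P_out = 149000 W
Losses = P_in − P_out = 170028 − 149000 = 21028 W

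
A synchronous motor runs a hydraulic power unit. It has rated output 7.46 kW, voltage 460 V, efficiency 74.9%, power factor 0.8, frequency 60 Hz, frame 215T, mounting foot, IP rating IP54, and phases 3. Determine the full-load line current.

P_out = 7.46 kW = 7460 W
P_in = P_out / η = 7460 / 0.749 = 9960 W
I_L = P_in / (√3·V_L·cosφ) = 9960 / (1.732 × 460 × 0.8) = 15.6 A

15.6 A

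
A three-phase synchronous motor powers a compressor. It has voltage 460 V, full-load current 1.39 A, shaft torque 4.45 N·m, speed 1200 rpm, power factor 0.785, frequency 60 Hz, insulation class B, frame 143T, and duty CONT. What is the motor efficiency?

ω = 2π × 1200/60 = 125.7 rad/s; P_out = τω = 4.45 × 125.7 = 559 W
P_in = √3·V_L·I_L·cosφ = 1.732 × 460 × 1.39 × 0.785 = 869 W
η = P_out / P_in = 559 / 869 = 0.643 = 64.3%

64.3 %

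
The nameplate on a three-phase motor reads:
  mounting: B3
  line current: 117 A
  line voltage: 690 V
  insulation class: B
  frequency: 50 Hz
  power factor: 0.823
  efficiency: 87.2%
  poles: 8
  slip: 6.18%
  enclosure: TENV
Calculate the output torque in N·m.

P_in = √3·V·I·cosφ = 1.732 × 690 × 117 × 0.823 = 115075 W
P_out = η·P_in = 0.872 × 115075 = 100345 W
n_s = 120×50/8 = 750 rpm; n = 750×(1−0.0618) = 704 rpm
ω = 2π×704/60 = 73.72 rad/s
τ = P_out/ω = 100345/73.72 = 1360 N·m

1360 N·m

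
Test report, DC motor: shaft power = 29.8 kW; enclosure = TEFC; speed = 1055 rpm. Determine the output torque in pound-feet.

ω = 2π × 1055/60 = 110.5 rad/s
τ = P/ω = 29800/110.5 = 269.7 N·m
In lb·ft: 269.7/1.356 = 199 lb·ft

199 lb·ft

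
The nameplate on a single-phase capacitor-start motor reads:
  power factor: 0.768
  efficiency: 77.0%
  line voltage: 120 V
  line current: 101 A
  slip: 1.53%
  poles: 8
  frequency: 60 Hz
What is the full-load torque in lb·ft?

57 lb·ft

P_in = V·I·cosφ = 120 × 101 × 0.768 = 9308 W
P_out = η·P_in = 0.77 × 9308 = 7167 W
n_s = 120×60/8 = 900 rpm; n = 900×(1−0.0153) = 886 rpm
ω = 2π×886/60 = 92.78 rad/s
τ = P_out/ω = 7167/92.78 = 77.25 N·m
In lb·ft: 77.25/1.356 = 57 lb·ft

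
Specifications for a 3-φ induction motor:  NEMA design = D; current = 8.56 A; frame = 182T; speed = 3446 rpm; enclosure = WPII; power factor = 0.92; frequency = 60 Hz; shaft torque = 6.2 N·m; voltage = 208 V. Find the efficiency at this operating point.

ω = 2π × 3446/60 = 360.9 rad/s; P_out = τω = 6.2 × 360.9 = 2238 W
P_in = √3·V_L·I_L·cosφ = 1.732 × 208 × 8.56 × 0.92 = 2837 W
η = P_out / P_in = 2238 / 2837 = 0.789 = 78.9%

78.9 %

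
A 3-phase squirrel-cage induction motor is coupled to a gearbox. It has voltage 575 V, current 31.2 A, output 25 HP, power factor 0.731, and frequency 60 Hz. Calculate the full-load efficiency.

P_out = 25 × 746 = 18650 W
P_in = √3·V_L·I_L·cosφ = 1.732 × 575 × 31.2 × 0.731 = 22714 W
η = P_out / P_in = 18650 / 22714 = 0.821 = 82.1%

82.1 %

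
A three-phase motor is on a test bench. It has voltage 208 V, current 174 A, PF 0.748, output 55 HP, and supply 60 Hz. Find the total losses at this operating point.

P_in = √3·V·I·cosφ = 1.732×208×174×0.748 = 46888 W
P_out = 55×746 = 41030 W
Losses = P_in − P_out = 46888 − 41030 = 5858 W

5860 W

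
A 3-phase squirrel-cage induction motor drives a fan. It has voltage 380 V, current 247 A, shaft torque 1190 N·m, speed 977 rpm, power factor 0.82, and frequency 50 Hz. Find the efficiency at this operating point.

ω = 2π × 977/60 = 102.3 rad/s; P_out = τω = 1190 × 102.3 = 121737 W
P_in = √3·V_L·I_L·cosφ = 1.732 × 380 × 247 × 0.82 = 133304 W
η = P_out / P_in = 121737 / 133304 = 0.913 = 91.3%

91.3 %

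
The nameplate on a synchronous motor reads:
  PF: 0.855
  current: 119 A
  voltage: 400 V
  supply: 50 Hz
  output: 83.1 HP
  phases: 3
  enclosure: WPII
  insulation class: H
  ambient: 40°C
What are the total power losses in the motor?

P_in = √3·V·I·cosφ = 1.732×400×119×0.855 = 70489 W
P_out = 83.1×746 = 61993 W
Losses = P_in − P_out = 70489 − 61993 = 8496 W

8.5 kW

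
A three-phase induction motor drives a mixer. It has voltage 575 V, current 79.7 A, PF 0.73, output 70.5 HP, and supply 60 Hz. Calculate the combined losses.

P_in = √3·V·I·cosφ = 1.732×575×79.7×0.73 = 57942 W
P_out = 70.5×746 = 52593 W
Losses = P_in − P_out = 57942 − 52593 = 5349 W

5350 W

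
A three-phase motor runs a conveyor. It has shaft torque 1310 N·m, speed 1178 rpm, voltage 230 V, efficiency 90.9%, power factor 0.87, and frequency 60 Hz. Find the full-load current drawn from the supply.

513 A

ω = 2π×1178/60 = 123.4 rad/s; P_out = τω = 1310 × 123.4 = 161654 W
P_in = P_out / η = 161654 / 0.909 = 177837 W
I_L = P_in / (√3·V_L·cosφ) = 177837 / (1.732 × 230 × 0.87) = 513 A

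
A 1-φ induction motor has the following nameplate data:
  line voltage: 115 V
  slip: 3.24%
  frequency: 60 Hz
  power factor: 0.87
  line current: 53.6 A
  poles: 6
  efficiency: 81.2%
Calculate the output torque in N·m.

35.8 N·m

P_in = V·I·cosφ = 115 × 53.6 × 0.87 = 5363 W
P_out = η·P_in = 0.812 × 5363 = 4355 W
n_s = 120×60/6 = 1200 rpm; n = 1200×(1−0.0324) = 1161 rpm
ω = 2π×1161/60 = 121.6 rad/s
τ = P_out/ω = 4355/121.6 = 35.8 N·m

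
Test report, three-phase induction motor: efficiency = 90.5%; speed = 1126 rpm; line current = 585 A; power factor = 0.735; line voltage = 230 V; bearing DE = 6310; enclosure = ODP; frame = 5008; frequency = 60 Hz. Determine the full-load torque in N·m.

P_in = √3·V·I·cosφ = 1.732 × 230 × 585 × 0.735 = 171285 W
P_out = η·P_in = 0.905 × 171285 = 155013 W
n = 1126 rpm
ω = 2π×1126/60 = 117.9 rad/s
τ = P_out/ω = 155013/117.9 = 1310 N·m

1310 N·m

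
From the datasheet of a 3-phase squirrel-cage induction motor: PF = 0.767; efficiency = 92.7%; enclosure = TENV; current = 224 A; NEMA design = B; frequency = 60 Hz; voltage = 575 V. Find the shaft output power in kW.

P_in = √3·V·I·cosφ = 1.732 × 575 × 224 × 0.767 = 171104 W
P_out = η·P_in = 0.927 × 171104 = 158613 W

159 kW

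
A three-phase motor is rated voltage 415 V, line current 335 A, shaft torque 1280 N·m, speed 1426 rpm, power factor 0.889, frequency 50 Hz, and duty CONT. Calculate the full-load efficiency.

ω = 2π × 1426/60 = 149.3 rad/s; P_out = τω = 1280 × 149.3 = 191104 W
P_in = √3·V_L·I_L·cosφ = 1.732 × 415 × 335 × 0.889 = 214063 W
η = P_out / P_in = 191104 / 214063 = 0.893 = 89.3%

89.3 %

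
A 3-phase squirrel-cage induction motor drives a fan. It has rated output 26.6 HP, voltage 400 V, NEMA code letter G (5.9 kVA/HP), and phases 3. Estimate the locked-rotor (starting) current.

227 A

S_LR = 5.9 × 26.6 = 156.94 kVA
I_LR = S_LR/(√3·V_L) = 156940/(1.732×400) = 227 A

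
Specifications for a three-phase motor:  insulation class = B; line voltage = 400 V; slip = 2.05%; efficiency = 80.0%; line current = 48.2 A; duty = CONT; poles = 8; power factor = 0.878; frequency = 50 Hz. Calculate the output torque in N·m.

P_in = √3·V·I·cosφ = 1.732 × 400 × 48.2 × 0.878 = 29319 W
P_out = η·P_in = 0.8 × 29319 = 23455 W
n_s = 120×50/8 = 750 rpm; n = 750×(1−0.0205) = 735 rpm
ω = 2π×735/60 = 76.97 rad/s
τ = P_out/ω = 23455/76.97 = 305 N·m

305 N·m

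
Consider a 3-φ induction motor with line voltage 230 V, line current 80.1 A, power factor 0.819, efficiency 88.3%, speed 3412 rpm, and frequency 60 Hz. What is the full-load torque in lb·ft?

P_in = √3·V·I·cosφ = 1.732 × 230 × 80.1 × 0.819 = 26133 W
P_out = η·P_in = 0.883 × 26133 = 23075 W
n = 3412 rpm
ω = 2π×3412/60 = 357.3 rad/s
τ = P_out/ω = 23075/357.3 = 64.58 N·m
In lb·ft: 64.58/1.356 = 47.6 lb·ft

47.6 lb·ft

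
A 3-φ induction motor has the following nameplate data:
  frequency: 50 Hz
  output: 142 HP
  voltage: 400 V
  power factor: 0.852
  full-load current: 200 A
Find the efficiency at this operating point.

P_out = 142 × 746 = 105932 W
P_in = √3·V_L·I_L·cosφ = 1.732 × 400 × 200 × 0.852 = 118053 W
η = P_out / P_in = 105932 / 118053 = 0.897 = 89.7%

89.7 %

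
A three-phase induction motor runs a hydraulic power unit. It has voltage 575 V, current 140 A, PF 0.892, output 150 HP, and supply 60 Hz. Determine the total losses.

P_in = √3·V·I·cosφ = 1.732×575×140×0.892 = 124368 W
P_out = 150×746 = 111900 W
Losses = P_in − P_out = 124368 − 111900 = 12468 W

12.5 kW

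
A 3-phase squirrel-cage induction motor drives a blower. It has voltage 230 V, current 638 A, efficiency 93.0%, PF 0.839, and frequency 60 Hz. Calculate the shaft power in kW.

198 kW

P_in = √3·V·I·cosφ = 1.732 × 230 × 638 × 0.839 = 213235 W
P_out = η·P_in = 0.93 × 213235 = 198309 W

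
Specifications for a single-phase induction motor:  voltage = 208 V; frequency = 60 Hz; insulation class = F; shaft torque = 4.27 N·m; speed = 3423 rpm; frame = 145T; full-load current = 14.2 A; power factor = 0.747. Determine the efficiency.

ω = 2π × 3423/60 = 358.5 rad/s; P_out = τω = 4.27 × 358.5 = 1531 W
P_in = V·I·cosφ = 208 × 14.2 × 0.747 = 2206 W
η = P_out / P_in = 1531 / 2206 = 0.694 = 69.4%

69.4 %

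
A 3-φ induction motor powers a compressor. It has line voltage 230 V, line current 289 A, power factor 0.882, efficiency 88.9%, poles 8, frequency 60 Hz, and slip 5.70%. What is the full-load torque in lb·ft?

749 lb·ft

P_in = √3·V·I·cosφ = 1.732 × 230 × 289 × 0.882 = 101541 W
P_out = η·P_in = 0.889 × 101541 = 90270 W
n_s = 120×60/8 = 900 rpm; n = 900×(1−0.057) = 849 rpm
ω = 2π×849/60 = 88.91 rad/s
τ = P_out/ω = 90270/88.91 = 1015 N·m
In lb·ft: 1015/1.356 = 749 lb·ft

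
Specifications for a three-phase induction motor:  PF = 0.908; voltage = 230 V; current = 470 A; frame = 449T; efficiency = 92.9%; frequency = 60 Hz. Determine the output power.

158 kW

P_in = √3·V·I·cosφ = 1.732 × 230 × 470 × 0.908 = 170004 W
P_out = η·P_in = 0.929 × 170004 = 157934 W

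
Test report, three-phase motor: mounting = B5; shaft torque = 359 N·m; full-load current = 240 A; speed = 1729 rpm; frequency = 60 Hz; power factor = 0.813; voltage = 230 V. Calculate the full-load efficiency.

ω = 2π × 1729/60 = 181.1 rad/s; P_out = τω = 359 × 181.1 = 65015 W
P_in = √3·V_L·I_L·cosφ = 1.732 × 230 × 240 × 0.813 = 77728 W
η = P_out / P_in = 65015 / 77728 = 0.836 = 83.6%

83.6 %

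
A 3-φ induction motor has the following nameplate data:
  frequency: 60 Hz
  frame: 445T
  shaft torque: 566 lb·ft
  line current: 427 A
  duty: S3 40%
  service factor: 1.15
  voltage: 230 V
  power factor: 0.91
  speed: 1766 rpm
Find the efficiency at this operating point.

91.7 %

τ = 566 lb·ft × 1.356 = 767.5 N·m
ω = 2π × 1766/60 = 184.9 rad/s; P_out = τω = 767.5 × 184.9 = 141911 W
P_in = √3·V_L·I_L·cosφ = 1.732 × 230 × 427 × 0.91 = 154791 W
η = P_out / P_in = 141911 / 154791 = 0.917 = 91.7%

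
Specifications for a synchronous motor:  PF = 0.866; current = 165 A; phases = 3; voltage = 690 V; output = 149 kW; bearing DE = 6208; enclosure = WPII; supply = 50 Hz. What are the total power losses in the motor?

21.8 kW

P_in = √3·V·I·cosφ = 1.732×690×165×0.866 = 170765 W
P_out = 149000 W
Losses = P_in − P_out = 170765 − 149000 = 21765 W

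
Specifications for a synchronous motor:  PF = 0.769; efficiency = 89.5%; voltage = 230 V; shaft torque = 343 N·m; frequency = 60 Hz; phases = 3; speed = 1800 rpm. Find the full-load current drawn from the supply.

236 A

ω = 2π×1800/60 = 188.5 rad/s; P_out = τω = 343 × 188.5 = 64656 W
P_in = P_out / η = 64656 / 0.895 = 72241 W
I_L = P_in / (√3·V_L·cosφ) = 72241 / (1.732 × 230 × 0.769) = 236 A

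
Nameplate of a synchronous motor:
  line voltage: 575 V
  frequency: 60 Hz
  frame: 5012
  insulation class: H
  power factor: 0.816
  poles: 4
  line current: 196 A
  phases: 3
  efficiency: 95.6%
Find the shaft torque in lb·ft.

596 lb·ft

P_in = √3·V·I·cosφ = 1.732 × 575 × 196 × 0.816 = 159280 W
P_out = η·P_in = 0.956 × 159280 = 152272 W
n = n_s = 120×60/4 = 1800 rpm (synchronous)
ω = 2π×1800/60 = 188.5 rad/s
τ = P_out/ω = 152272/188.5 = 807.8 N·m
In lb·ft: 807.8/1.356 = 596 lb·ft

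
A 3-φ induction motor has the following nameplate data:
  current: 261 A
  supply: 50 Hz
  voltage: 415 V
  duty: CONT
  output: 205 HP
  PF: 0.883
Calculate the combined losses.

P_in = √3·V·I·cosφ = 1.732×415×261×0.883 = 165652 W
P_out = 205×746 = 152930 W
Losses = P_in − P_out = 165652 − 152930 = 12722 W

12700 W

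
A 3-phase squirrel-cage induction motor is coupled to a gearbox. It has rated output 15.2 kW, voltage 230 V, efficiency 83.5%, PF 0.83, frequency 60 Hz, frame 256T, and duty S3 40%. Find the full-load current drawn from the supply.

55.1 A

P_out = 15.2 kW = 15200 W
P_in = P_out / η = 15200 / 0.835 = 18204 W
I_L = P_in / (√3·V_L·cosφ) = 18204 / (1.732 × 230 × 0.83) = 55.1 A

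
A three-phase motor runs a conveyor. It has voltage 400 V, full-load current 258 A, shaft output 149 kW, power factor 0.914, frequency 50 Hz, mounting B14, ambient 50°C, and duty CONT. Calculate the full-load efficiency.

91.2 %

P_out = 149 kW = 149000 W
P_in = √3·V_L·I_L·cosφ = 1.732 × 400 × 258 × 0.914 = 163371 W
η = P_out / P_in = 149000 / 163371 = 0.912 = 91.2%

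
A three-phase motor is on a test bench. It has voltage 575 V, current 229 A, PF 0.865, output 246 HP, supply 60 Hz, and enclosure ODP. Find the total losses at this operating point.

13800 W

P_in = √3·V·I·cosφ = 1.732×575×229×0.865 = 197273 W
P_out = 246×746 = 183516 W
Losses = P_in − P_out = 197273 − 183516 = 13757 W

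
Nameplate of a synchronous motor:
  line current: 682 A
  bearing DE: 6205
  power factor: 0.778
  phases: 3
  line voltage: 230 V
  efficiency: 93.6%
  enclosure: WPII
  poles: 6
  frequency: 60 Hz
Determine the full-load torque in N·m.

P_in = √3·V·I·cosφ = 1.732 × 230 × 682 × 0.778 = 211368 W
P_out = η·P_in = 0.936 × 211368 = 197840 W
n = n_s = 120×60/6 = 1200 rpm (synchronous)
ω = 2π×1200/60 = 125.7 rad/s
τ = P_out/ω = 197840/125.7 = 1570 N·m

1570 N·m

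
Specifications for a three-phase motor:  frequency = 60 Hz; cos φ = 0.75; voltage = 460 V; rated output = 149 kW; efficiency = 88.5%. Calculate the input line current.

282 A

P_out = 149 kW = 149000 W
P_in = P_out / η = 149000 / 0.885 = 168362 W
I_L = P_in / (√3·V_L·cosφ) = 168362 / (1.732 × 460 × 0.75) = 282 A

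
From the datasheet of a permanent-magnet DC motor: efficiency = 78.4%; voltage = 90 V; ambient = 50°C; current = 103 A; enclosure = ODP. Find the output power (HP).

P_in = V·I = 90 × 103 = 9270 W
P_out = η·P_in = 0.784 × 9270 = 7268 W
= 7268/746 = 9.74 HP

9.74 HP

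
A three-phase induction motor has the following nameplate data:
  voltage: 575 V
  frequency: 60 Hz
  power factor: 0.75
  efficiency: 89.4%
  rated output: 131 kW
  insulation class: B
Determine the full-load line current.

P_out = 131 kW = 131000 W
P_in = P_out / η = 131000 / 0.894 = 146532 W
I_L = P_in / (√3·V_L·cosφ) = 146532 / (1.732 × 575 × 0.75) = 196 A

196 A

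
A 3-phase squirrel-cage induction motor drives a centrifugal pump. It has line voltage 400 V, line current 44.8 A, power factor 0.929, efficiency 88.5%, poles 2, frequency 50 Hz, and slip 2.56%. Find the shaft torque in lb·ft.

P_in = √3·V·I·cosφ = 1.732 × 400 × 44.8 × 0.929 = 28834 W
P_out = η·P_in = 0.885 × 28834 = 25518 W
n_s = 120×50/2 = 3000 rpm; n = 3000×(1−0.0256) = 2923 rpm
ω = 2π×2923/60 = 306.1 rad/s
τ = P_out/ω = 25518/306.1 = 83.36 N·m
In lb·ft: 83.36/1.356 = 61.5 lb·ft

61.5 lb·ft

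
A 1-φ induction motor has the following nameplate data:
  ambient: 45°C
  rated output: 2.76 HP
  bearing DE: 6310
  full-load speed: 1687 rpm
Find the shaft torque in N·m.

11.7 N·m

P_out = 2.76 × 746 = 2059 W
ω = 2π × 1687/60 = 176.7 rad/s
τ = P_out/ω = 2059/176.7 = 11.7 N·m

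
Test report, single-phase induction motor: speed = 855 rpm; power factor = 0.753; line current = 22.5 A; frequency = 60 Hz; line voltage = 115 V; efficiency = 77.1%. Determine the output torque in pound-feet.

P_in = V·I·cosφ = 115 × 22.5 × 0.753 = 1948 W
P_out = η·P_in = 0.771 × 1948 = 1502 W
n = 855 rpm
ω = 2π×855/60 = 89.54 rad/s
τ = P_out/ω = 1502/89.54 = 16.77 N·m
In lb·ft: 16.77/1.356 = 12.4 lb·ft

12.4 lb·ft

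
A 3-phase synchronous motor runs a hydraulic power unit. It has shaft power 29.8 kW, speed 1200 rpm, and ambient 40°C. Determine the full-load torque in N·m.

ω = 2π × 1200/60 = 125.7 rad/s
τ = P/ω = 29800/125.7 = 237 N·m

237 N·m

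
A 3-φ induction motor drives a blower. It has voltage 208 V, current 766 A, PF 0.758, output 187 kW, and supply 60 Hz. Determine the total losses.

22.2 kW

P_in = √3·V·I·cosφ = 1.732×208×766×0.758 = 209175 W
P_out = 187000 W
Losses = P_in − P_out = 209175 − 187000 = 22175 W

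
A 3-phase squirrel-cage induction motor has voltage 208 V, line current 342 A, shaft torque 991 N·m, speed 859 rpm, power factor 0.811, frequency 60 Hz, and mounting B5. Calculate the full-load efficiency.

ω = 2π × 859/60 = 89.95 rad/s; P_out = τω = 991 × 89.95 = 89140 W
P_in = √3·V_L·I_L·cosφ = 1.732 × 208 × 342 × 0.811 = 99921 W
η = P_out / P_in = 89140 / 99921 = 0.892 = 89.2%

89.2 %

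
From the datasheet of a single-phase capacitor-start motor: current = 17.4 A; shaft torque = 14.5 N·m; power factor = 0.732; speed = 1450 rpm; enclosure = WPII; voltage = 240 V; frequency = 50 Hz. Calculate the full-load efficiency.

ω = 2π × 1450/60 = 151.8 rad/s; P_out = τω = 14.5 × 151.8 = 2201 W
P_in = V·I·cosφ = 240 × 17.4 × 0.732 = 3057 W
η = P_out / P_in = 2201 / 3057 = 0.720 = 72.0%

72.0 %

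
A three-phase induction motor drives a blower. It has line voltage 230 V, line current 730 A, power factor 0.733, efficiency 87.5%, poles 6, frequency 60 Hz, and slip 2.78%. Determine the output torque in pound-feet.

1130 lb·ft

P_in = √3·V·I·cosφ = 1.732 × 230 × 730 × 0.733 = 213158 W
P_out = η·P_in = 0.875 × 213158 = 186513 W
n_s = 120×60/6 = 1200 rpm; n = 1200×(1−0.0278) = 1167 rpm
ω = 2π×1167/60 = 122.2 rad/s
τ = P_out/ω = 186513/122.2 = 1526 N·m
In lb·ft: 1526/1.356 = 1130 lb·ft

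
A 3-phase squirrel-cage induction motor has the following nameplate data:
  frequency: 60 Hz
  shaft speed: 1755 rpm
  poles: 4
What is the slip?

n_s = 120f/p = 120×60/4 = 1800 rpm
s = (n_s − n)/n_s = (1800 − 1755)/1800 = 0.0250

2.5 %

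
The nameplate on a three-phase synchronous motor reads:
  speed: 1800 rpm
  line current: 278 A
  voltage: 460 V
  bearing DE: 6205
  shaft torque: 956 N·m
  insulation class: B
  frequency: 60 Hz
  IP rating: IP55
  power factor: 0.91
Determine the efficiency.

ω = 2π × 1800/60 = 188.5 rad/s; P_out = τω = 956 × 188.5 = 180206 W
P_in = √3·V_L·I_L·cosφ = 1.732 × 460 × 278 × 0.91 = 201554 W
η = P_out / P_in = 180206 / 201554 = 0.894 = 89.4%

89.4 %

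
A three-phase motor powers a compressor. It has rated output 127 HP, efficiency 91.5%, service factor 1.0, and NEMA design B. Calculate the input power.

P_out = 127 × 746 = 94742 W
P_in = P_out/η = 94742/0.915 = 103543 W = 104 kW

104 kW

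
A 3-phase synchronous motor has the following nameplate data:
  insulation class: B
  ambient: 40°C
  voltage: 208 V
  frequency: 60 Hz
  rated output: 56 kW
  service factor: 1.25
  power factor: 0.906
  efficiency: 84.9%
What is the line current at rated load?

202 A

P_out = 56 kW = 56000 W
P_in = P_out / η = 56000 / 0.849 = 65960 W
I_L = P_in / (√3·V_L·cosφ) = 65960 / (1.732 × 208 × 0.906) = 202 A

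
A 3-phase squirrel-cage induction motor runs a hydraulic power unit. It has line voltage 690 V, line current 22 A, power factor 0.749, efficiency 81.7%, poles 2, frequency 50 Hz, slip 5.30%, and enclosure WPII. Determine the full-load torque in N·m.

P_in = √3·V·I·cosφ = 1.732 × 690 × 22 × 0.749 = 19693 W
P_out = η·P_in = 0.817 × 19693 = 16089 W
n_s = 120×50/2 = 3000 rpm; n = 3000×(1−0.053) = 2841 rpm
ω = 2π×2841/60 = 297.5 rad/s
τ = P_out/ω = 16089/297.5 = 54.1 N·m

54.1 N·m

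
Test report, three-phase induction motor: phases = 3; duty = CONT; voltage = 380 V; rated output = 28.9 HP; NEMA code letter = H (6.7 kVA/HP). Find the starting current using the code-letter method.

S_LR = 6.7 × 28.9 = 193.63 kVA
I_LR = S_LR/(√3·V_L) = 193630/(1.732×380) = 294 A

294 A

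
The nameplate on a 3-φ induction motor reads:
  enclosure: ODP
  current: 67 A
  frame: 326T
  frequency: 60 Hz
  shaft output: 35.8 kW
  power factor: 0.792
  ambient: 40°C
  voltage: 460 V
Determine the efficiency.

P_out = 35.8 kW = 35800 W
P_in = √3·V_L·I_L·cosφ = 1.732 × 460 × 67 × 0.792 = 42277 W
η = P_out / P_in = 35800 / 42277 = 0.847 = 84.7%

84.7 %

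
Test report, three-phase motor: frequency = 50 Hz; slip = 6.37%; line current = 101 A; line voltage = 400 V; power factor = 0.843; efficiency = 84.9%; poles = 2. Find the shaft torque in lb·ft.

126 lb·ft

P_in = √3·V·I·cosφ = 1.732 × 400 × 101 × 0.843 = 58987 W
P_out = η·P_in = 0.849 × 58987 = 50080 W
n_s = 120×50/2 = 3000 rpm; n = 3000×(1−0.0637) = 2809 rpm
ω = 2π×2809/60 = 294.2 rad/s
τ = P_out/ω = 50080/294.2 = 170.2 N·m
In lb·ft: 170.2/1.356 = 126 lb·ft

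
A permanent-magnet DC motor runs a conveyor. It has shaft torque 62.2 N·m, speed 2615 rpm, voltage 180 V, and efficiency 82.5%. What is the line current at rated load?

115 A

ω = 2π×2615/60 = 273.8 rad/s; P_out = τω = 62.2 × 273.8 = 17030 W
P_in = P_out / η = 17030 / 0.825 = 20642 W
I = P_in / V = 20642 / 180 = 115 A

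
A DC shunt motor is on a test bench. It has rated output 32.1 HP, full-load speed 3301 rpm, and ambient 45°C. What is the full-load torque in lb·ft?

P_out = 32.1 × 746 = 23947 W
ω = 2π × 3301/60 = 345.7 rad/s
τ = P_out/ω = 23947/345.7 = 69.27 N·m
In lb·ft: 69.27/1.356 = 51.1 lb·ft

51.1 lb·ft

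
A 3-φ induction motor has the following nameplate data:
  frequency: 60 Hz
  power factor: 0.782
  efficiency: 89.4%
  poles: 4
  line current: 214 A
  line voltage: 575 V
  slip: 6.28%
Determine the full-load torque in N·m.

P_in = √3·V·I·cosφ = 1.732 × 575 × 214 × 0.782 = 166662 W
P_out = η·P_in = 0.894 × 166662 = 148996 W
n_s = 120×60/4 = 1800 rpm; n = 1800×(1−0.0628) = 1687 rpm
ω = 2π×1687/60 = 176.7 rad/s
τ = P_out/ω = 148996/176.7 = 843 N·m

843 N·m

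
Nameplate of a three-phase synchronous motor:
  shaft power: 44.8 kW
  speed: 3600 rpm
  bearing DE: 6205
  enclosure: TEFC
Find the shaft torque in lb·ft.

ω = 2π × 3600/60 = 377 rad/s
τ = P/ω = 44800/377 = 118.8 N·m
In lb·ft: 118.8/1.356 = 87.6 lb·ft

87.6 lb·ft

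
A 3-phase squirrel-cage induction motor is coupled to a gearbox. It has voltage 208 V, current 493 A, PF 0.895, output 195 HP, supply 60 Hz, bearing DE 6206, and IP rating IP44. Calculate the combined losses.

P_in = √3·V·I·cosφ = 1.732×208×493×0.895 = 158958 W
P_out = 195×746 = 145470 W
Losses = P_in − P_out = 158958 − 145470 = 13488 W

13.5 kW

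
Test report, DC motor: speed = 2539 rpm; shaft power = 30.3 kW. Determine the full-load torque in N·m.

ω = 2π × 2539/60 = 265.9 rad/s
τ = P/ω = 30300/265.9 = 114 N·m

114 N·m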